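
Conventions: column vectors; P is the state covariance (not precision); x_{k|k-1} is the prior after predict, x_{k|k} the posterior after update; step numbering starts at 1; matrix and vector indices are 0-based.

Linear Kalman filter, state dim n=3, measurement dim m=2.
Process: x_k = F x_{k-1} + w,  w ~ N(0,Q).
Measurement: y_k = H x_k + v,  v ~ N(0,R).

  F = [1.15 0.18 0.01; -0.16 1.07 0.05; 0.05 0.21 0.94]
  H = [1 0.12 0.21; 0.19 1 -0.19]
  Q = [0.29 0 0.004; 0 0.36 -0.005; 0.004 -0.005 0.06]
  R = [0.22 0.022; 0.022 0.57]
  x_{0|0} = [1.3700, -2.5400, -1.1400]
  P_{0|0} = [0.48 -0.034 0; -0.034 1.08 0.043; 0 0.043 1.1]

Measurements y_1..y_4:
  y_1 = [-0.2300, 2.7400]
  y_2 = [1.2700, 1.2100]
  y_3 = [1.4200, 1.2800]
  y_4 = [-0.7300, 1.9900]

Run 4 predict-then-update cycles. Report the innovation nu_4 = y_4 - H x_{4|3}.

innov = [-2.5099, 1.0121]

step 1: x^-=[1.1069, -2.9940, -1.5365]  P^-=[0.9460 0.0802 0.0816; 0.0802 1.6278 0.3286; 0.0816 0.3286 1.0971]  S=[1.3079 0.4846; 0.4846 2.1713]  K=[0.7653 -0.0582; -0.0068 0.7295; 0.2677 0.0027]  nu=[-0.6550, 5.2318]  x^+=[0.3010, 0.8270, -1.6976]  P^+=[0.2157 -0.0914 -0.1794; -0.0914 0.4771 0.2320; -0.1794 0.2320 1.0026]
step 2: x^-=[0.4780, 0.7518, -1.4070]  P^-=[0.5497 -0.0626 -0.1334; -0.0626 0.9733 0.4081; -0.1334 0.4081 1.0403]  S=[0.7792 0.2341; 0.2341 1.4314]  K=[0.6792 -0.0642; -0.0063 0.6185; 0.1401 0.1064]  nu=[0.9972, 0.1000]  x^+=[1.1490, 0.8074, -1.2567]  P^+=[0.2048 -0.1009 -0.2126; -0.1009 0.4275 0.2945; -0.2126 0.2945 1.0018]
step 3: x^-=[1.4541, 0.6172, -0.9543]  P^-=[0.5291 -0.0822 -0.1634; -0.0822 0.9267 0.4652; -0.1634 0.4652 1.0587]  S=[0.7443 0.2190; 0.2190 1.3578]  K=[0.6728 -0.0722; -0.0085 0.6073; 0.1089 0.1540]  nu=[0.0922, 0.2052]  x^+=[1.5013, 0.7410, -0.9126]  P^+=[0.2064 -0.1081 -0.2238; -0.1081 0.4282 0.3247; -0.2238 0.3247 1.0103]
step 4: x^-=[1.8508, 0.5071, -0.6272]  P^-=[0.5282 -0.0910 -0.1719; -0.0910 0.9334 0.4980; -0.1719 0.4980 1.0770]  S=[0.7402 0.2174; 0.2174 1.3499]  K=[0.6727 -0.0772; -0.0095 0.6100; 0.1021 0.1767]  nu=[-2.5099, 1.0121]  x^+=[0.0841, 1.1483, -0.7047]  P^+=[0.2077 -0.1121 -0.2285; -0.1121 0.4334 0.3400; -0.2285 0.3400 1.0193]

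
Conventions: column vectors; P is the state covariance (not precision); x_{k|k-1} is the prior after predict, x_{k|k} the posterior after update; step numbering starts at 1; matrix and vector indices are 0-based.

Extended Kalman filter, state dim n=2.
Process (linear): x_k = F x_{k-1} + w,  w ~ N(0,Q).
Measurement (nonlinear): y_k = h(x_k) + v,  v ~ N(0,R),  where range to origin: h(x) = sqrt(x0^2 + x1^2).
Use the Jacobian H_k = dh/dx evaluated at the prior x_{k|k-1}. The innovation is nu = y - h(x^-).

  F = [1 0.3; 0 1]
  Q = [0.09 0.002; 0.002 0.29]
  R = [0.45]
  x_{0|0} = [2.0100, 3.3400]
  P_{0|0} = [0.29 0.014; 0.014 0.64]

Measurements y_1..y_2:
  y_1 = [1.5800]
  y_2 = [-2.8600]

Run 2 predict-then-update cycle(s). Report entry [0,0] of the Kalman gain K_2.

K[0,0] = 0.3654

step 1: x^-=[3.0120, 3.3400]  P^-=[0.4460 0.2080; 0.2080 0.9300]  H_jac=[0.6697 0.7426]  S=[1.3698]  K=[0.3308; 0.6059]  nu=[-2.9175]  x^+=[2.0468, 1.5723]  P^+=[0.2961 -0.0666; -0.0666 0.4272]
step 2: x^-=[2.5185, 1.5723]  P^-=[0.3846 0.0636; 0.0636 0.7172]  H_jac=[0.8483 0.5296]  S=[0.9850]  K=[0.3654; 0.4403]  nu=[-5.8291]  x^+=[0.3886, -0.9944]  P^+=[0.2531 -0.0949; -0.0949 0.5262]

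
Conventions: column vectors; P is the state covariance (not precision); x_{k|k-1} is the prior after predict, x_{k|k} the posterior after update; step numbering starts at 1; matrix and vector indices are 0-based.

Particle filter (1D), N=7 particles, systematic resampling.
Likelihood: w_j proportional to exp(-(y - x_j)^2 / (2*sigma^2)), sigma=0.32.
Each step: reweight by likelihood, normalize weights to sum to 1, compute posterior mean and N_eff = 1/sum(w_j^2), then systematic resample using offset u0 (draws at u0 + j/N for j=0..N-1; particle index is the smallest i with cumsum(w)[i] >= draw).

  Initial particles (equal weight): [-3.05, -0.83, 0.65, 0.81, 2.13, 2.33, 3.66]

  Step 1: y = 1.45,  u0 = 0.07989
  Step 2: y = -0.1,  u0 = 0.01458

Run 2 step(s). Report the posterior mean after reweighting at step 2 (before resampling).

post_mean = 0.7221

step 1: w=[0.0000, 0.0000, 0.1433, 0.4413, 0.3410, 0.0743, 0.0000]  mean=1.3502  Neff=2.9661  idx=[2, 3, 3, 3, 4, 4, 5]
step 2: w=[0.5494, 0.1502, 0.1502, 0.1502, 0.0000, 0.0000, 0.0000]  mean=0.7221  Neff=2.7062  idx=[0, 0, 0, 0, 1, 2, 3]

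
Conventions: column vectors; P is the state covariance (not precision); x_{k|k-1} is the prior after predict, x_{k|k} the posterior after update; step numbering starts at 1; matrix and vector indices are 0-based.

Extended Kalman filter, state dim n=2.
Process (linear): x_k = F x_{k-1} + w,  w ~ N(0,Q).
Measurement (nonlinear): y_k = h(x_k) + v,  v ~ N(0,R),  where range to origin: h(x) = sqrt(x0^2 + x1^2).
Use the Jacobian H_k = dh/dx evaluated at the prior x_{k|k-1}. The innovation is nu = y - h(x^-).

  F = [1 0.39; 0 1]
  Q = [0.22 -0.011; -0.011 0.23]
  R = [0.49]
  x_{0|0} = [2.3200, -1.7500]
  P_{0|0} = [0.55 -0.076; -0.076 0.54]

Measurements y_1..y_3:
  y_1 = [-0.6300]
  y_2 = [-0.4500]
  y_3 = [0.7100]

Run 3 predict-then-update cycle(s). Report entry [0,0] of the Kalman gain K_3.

K[0,0] = 0.7854

step 1: x^-=[1.6375, -1.7500]  P^-=[0.7929 0.1236; 0.1236 0.7700]  H_jac=[0.6832 -0.7302]  S=[1.1473]  K=[0.3935; -0.4164]  nu=[-3.0266]  x^+=[0.4466, -0.4896]  P^+=[0.6152 0.3116; 0.3116 0.5710]
step 2: x^-=[0.2556, -0.4896]  P^-=[1.1651 0.5233; 0.5233 0.8010]  H_jac=[0.4628 -0.8865]  S=[0.9396]  K=[0.0802; -0.4979]  nu=[-1.0023]  x^+=[0.1752, 0.0095]  P^+=[1.1591 0.5608; 0.5608 0.5680]
step 3: x^-=[0.1790, 0.0095]  P^-=[1.9029 0.7714; 0.7714 0.7980]  H_jac=[0.9986 0.0530]  S=[2.4715]  K=[0.7854; 0.3288]  nu=[0.5308]  x^+=[0.5958, 0.1840]  P^+=[0.3783 0.1331; 0.1331 0.5309]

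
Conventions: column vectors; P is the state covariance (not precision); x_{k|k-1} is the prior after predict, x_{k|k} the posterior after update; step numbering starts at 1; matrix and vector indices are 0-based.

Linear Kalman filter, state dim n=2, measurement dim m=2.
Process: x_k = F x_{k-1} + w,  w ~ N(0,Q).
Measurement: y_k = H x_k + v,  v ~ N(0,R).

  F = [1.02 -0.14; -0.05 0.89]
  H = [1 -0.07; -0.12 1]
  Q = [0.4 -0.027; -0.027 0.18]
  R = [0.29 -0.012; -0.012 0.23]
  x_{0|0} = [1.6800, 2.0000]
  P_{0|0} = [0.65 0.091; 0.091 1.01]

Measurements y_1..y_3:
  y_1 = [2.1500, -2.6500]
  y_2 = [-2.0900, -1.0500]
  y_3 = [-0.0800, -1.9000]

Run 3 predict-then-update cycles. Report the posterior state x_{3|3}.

step 1: x^-=[1.4336, 1.6960]  P^-=[1.0701 -0.1027; -0.1027 0.9735]  S=[1.3792 -0.3122; -0.3122 1.2436]  K=[0.7835 0.0108; 0.0589 0.8075]  nu=[0.8351, -4.1740]  x^+=[2.0429, -1.6254]  P^+=[0.2285 0.0205; 0.0205 0.1875]
step 2: x^-=[2.3113, -1.5488]  P^-=[0.6356 -0.0433; -0.0433 0.3273]  S=[0.9332 -0.1548; -0.1548 0.5768]  K=[0.6802 -0.0247; 0.0259 0.5833]  nu=[-4.5097, 0.7761]  x^+=[-0.7754, -1.2127]  P^+=[0.1982 0.0100; 0.0100 0.1350]
step 3: x^-=[-0.6211, -1.0405]  P^-=[0.6061 -0.0448; -0.0448 0.2866]  S=[0.9037 -0.1500; -0.1500 0.5361]  K=[0.6687 -0.0322; 0.0195 0.5501]  nu=[0.4683, -0.9340]  x^+=[-0.2779, -1.5452]  P^+=[0.1949 0.0080; 0.0080 0.1272]

x_post = [-0.2779, -1.5452]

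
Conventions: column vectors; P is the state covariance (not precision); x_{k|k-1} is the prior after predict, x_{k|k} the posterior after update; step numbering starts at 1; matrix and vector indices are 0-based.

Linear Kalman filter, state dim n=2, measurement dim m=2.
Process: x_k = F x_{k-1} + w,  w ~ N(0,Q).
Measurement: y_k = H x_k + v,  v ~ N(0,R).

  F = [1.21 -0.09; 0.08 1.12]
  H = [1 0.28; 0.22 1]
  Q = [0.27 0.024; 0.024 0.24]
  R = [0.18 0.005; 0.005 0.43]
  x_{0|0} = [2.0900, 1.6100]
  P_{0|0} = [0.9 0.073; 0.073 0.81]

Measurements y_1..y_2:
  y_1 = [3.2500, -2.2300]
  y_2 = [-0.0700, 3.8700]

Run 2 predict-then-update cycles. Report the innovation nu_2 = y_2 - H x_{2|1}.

step 1: x^-=[2.3840, 1.9704]  P^-=[1.5784 0.1279; 0.1279 1.2749]  S=[1.9299 0.8450; 0.8450 1.8376]  K=[0.9055 -0.1578; -0.0742 0.7432]  nu=[0.3143, -4.7249]  x^+=[3.4142, -1.5645]  P^+=[0.1917 -0.1055; -0.1055 0.3424]
step 2: x^-=[4.2720, -1.4791]  P^-=[0.5765 -0.1342; -0.1342 0.6519]  S=[0.7324 0.1719; 0.1719 1.0507]  K=[0.7669 -0.1325; -0.0759 0.6047]  nu=[-3.9278, 4.4093]  x^+=[0.6758, 1.4855]  P^+=[0.1622 -0.0888; -0.0888 0.2792]

innov = [-3.9278, 4.4093]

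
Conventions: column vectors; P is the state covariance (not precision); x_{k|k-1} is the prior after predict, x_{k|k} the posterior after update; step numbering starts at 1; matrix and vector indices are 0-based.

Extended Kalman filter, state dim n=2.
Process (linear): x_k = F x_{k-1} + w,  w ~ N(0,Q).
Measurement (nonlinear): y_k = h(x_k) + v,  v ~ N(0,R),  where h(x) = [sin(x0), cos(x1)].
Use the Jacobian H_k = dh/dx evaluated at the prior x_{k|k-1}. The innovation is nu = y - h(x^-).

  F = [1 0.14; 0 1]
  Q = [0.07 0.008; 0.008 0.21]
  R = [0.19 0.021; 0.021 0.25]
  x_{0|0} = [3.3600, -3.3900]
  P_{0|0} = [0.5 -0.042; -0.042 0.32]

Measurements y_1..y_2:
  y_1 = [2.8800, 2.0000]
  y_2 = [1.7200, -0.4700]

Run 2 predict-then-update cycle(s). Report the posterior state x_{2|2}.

step 1: x^-=[2.8854, -3.3900]  P^-=[0.5645 0.0108; 0.0108 0.5300]  H_jac=[-0.9674 0.0000; 0.0000 -0.2459]  S=[0.7183 0.0236; 0.0236 0.2820]  K=[-0.7621 0.0543; 0.0006 -0.4621]  nu=[2.6266, 2.9693]  x^+=[1.0449, -4.7604]  P^+=[0.1485 0.0099; 0.0099 0.4698]
step 2: x^-=[0.3784, -4.7604]  P^-=[0.2305 0.0837; 0.0837 0.6798]  H_jac=[0.9292 0.0000; 0.0000 -0.9988]  S=[0.3890 -0.0567; -0.0567 0.9282]  K=[0.5423 -0.0569; 0.0942 -0.7258]  nu=[1.3505, -0.5180]  x^+=[1.1403, -4.2573]  P^+=[0.1096 0.0029; 0.0029 0.1797]

x_post = [1.1403, -4.2573]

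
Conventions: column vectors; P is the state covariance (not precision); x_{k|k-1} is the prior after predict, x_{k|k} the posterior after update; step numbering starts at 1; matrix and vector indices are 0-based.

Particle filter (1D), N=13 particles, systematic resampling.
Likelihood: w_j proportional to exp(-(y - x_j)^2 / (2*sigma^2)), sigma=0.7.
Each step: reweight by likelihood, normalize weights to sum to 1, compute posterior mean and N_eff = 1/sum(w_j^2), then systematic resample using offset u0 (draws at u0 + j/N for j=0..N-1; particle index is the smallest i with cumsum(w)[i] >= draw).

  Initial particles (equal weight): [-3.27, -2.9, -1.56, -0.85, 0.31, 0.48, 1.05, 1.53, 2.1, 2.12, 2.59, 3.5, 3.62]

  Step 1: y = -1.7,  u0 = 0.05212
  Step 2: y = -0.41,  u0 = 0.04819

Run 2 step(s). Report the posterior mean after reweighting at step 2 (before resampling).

step 1: w=[0.0451, 0.1282, 0.5464, 0.2667, 0.0090, 0.0044, 0.0002, 0.0000, 0.0000, 0.0000, 0.0000, 0.0000, 0.0000]  mean=-1.5931  Neff=2.5760  idx=[1, 1, 2, 2, 2, 2, 2, 2, 2, 3, 3, 3, 3]
step 2: w=[0.0004, 0.0004, 0.0508, 0.0508, 0.0508, 0.0508, 0.0508, 0.0508, 0.0508, 0.1609, 0.1609, 0.1609, 0.1609]  mean=-1.1041  Neff=8.2239  idx=[2, 4, 5, 7, 8, 9, 9, 10, 10, 11, 11, 12, 12]

post_mean = -1.1041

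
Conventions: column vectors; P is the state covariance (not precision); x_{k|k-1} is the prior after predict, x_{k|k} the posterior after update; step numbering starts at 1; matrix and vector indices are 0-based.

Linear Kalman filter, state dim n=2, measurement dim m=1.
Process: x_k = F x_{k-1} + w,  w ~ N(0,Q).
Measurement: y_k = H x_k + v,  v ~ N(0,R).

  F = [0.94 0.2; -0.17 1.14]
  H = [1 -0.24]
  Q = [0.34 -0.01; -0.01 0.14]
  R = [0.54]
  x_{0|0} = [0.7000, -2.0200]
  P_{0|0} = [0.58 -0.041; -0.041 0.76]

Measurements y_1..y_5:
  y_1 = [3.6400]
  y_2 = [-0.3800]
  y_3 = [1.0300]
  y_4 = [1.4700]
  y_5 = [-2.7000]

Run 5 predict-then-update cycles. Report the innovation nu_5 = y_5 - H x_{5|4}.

step 1: x^-=[0.2540, -2.4218]  P^-=[0.8675 0.0281; 0.0281 1.1603]  S=[1.4608]  K=[0.5892; -0.1714]  nu=[2.8048]  x^+=[1.9066, -2.9026]  P^+=[0.3603 0.1756; 0.1756 1.1174]
step 2: x^-=[1.2117, -3.6331]  P^-=[0.7691 0.3694; 0.3694 1.5345]  S=[1.2202]  K=[0.5577; 0.0009]  nu=[-2.4636]  x^+=[-0.1622, -3.6354]  P^+=[0.3896 0.3688; 0.3688 1.5345]
step 3: x^-=[-0.8795, -4.1167]  P^-=[0.8843 0.6603; 0.6603 2.0026]  S=[1.2228]  K=[0.5936; 0.1469]  nu=[0.9215]  x^+=[-0.3325, -3.9814]  P^+=[0.4534 0.5536; 0.5536 1.9762]
step 4: x^-=[-1.1088, -4.4822]  P^-=[1.0279 0.9426; 0.9426 2.5068]  S=[1.2598]  K=[0.6363; 0.2706]  nu=[1.5031]  x^+=[-0.1524, -4.0755]  P^+=[0.5178 0.7256; 0.7256 2.4146]
step 5: x^-=[-0.9583, -4.6201]  P^-=[1.1669 1.2107; 1.2107 3.0117]  S=[1.2993]  K=[0.6745; 0.3755]  nu=[-2.8505]  x^+=[-2.8810, -5.6905]  P^+=[0.5758 0.8816; 0.8816 2.8285]

innov = [-2.8505]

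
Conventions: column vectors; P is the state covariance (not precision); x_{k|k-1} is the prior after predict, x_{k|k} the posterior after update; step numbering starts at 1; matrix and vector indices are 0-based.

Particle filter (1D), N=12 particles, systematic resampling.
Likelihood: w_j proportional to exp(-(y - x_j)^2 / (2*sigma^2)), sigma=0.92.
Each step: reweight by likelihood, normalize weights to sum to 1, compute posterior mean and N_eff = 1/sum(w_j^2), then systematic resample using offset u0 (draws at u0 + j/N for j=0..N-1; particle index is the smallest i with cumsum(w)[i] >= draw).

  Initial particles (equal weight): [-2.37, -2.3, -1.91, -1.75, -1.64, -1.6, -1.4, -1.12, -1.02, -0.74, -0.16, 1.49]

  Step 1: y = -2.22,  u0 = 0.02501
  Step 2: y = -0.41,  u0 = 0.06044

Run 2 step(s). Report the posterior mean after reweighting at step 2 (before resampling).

post_mean = -1.5033

step 1: w=[0.1340, 0.1352, 0.1283, 0.1191, 0.1113, 0.1082, 0.0912, 0.0664, 0.0580, 0.0372, 0.0111, 0.0000]  mean=-1.7281  Neff=9.2111  idx=[0, 0, 1, 2, 2, 3, 4, 4, 5, 6, 7, 8]
step 2: w=[0.0227, 0.0227, 0.0266, 0.0580, 0.0580, 0.0759, 0.0897, 0.0897, 0.0950, 0.1229, 0.1628, 0.1760]  mean=-1.5033  Neff=8.9339  idx=[2, 4, 5, 6, 7, 8, 9, 9, 10, 10, 11, 11]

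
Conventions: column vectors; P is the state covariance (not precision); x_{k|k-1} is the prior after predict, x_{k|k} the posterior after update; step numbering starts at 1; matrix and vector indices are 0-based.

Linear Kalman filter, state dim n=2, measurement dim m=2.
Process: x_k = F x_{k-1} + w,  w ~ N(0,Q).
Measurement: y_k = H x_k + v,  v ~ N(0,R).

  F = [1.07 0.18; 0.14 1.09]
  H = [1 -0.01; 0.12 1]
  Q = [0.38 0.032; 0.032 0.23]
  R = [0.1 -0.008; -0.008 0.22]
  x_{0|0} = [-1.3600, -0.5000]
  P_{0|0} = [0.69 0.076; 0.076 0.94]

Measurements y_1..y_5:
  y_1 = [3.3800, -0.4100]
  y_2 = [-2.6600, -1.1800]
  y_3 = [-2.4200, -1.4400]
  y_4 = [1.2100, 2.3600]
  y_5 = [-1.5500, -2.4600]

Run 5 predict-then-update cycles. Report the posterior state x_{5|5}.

step 1: x^-=[-1.5452, -0.7354]  P^-=[1.2297 0.4103; 0.4103 1.3835]  S=[1.3216 0.5356; 0.5356 1.7197]  K=[0.9108 0.0408; -0.0430 0.8465]  nu=[4.9178, 0.5108]  x^+=[2.9549, -0.5146]  P^+=[0.0907 -0.0092; -0.0092 0.1877]
step 2: x^-=[3.0691, -0.1473]  P^-=[0.4863 0.0714; 0.0714 0.4520]  S=[0.5850 0.1172; 0.1172 0.6961]  K=[0.8205 0.0483; -0.0188 0.6647]  nu=[-5.7306, -1.4010]  x^+=[-1.7006, -0.9710]  P^+=[0.0816 -0.0057; -0.0057 0.1471]
step 3: x^-=[-1.9944, -1.2965]  P^-=[0.4760 0.0663; 0.0663 0.4046]  S=[0.5747 0.1113; 0.1113 0.6474]  K=[0.8174 0.0501; -0.0156 0.6400]  nu=[-0.4386, 0.0958]  x^+=[-2.3481, -1.2283]  P^+=[0.0813 -0.0053; -0.0053 0.1416]
step 4: x^-=[-2.7335, -1.6676]  P^-=[0.4756 0.0657; 0.0657 0.3982]  S=[0.5743 0.1107; 0.1107 0.6408]  K=[0.8173 0.0504; -0.0152 0.6363]  nu=[3.9269, 4.3556]  x^+=[0.6952, 1.0442]  P^+=[0.0813 -0.0052; -0.0052 0.1407]
step 5: x^-=[0.9318, 1.2355]  P^-=[0.4756 0.0656; 0.0656 0.3972]  S=[0.5743 0.1106; 0.1106 0.6398]  K=[0.8172 0.0504; -0.0152 0.6358]  nu=[-2.4694, -3.8073]  x^+=[-1.2783, -1.1476]  P^+=[0.0813 -0.0052; -0.0052 0.1406]

x_post = [-1.2783, -1.1476]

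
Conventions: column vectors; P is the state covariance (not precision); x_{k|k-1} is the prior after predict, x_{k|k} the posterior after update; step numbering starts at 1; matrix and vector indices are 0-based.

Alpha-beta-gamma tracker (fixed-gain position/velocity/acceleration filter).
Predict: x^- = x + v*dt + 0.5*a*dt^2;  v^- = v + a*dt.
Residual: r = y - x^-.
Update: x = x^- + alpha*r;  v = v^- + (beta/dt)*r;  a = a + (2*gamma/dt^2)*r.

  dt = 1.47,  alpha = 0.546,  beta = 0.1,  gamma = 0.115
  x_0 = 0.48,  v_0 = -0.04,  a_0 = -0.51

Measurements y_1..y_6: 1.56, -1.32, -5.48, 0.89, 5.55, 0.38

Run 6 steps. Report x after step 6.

x_post = 0.3306

step 1: x_pred=-0.1298  r=1.6898  x^+=0.7928  v^+=-0.6747  a^+=-0.3301
step 2: x_pred=-0.5558  r=-0.7642  x^+=-0.9730  v^+=-1.2120  a^+=-0.4115
step 3: x_pred=-3.1993  r=-2.2807  x^+=-4.4446  v^+=-1.9721  a^+=-0.6542
step 4: x_pred=-8.0504  r=8.9404  x^+=-3.1689  v^+=-2.3256  a^+=0.2974
step 5: x_pred=-6.2663  r=11.8163  x^+=0.1854  v^+=-1.0847  a^+=1.5550
step 6: x_pred=0.2711  r=0.1089  x^+=0.3306  v^+=1.2087  a^+=1.5666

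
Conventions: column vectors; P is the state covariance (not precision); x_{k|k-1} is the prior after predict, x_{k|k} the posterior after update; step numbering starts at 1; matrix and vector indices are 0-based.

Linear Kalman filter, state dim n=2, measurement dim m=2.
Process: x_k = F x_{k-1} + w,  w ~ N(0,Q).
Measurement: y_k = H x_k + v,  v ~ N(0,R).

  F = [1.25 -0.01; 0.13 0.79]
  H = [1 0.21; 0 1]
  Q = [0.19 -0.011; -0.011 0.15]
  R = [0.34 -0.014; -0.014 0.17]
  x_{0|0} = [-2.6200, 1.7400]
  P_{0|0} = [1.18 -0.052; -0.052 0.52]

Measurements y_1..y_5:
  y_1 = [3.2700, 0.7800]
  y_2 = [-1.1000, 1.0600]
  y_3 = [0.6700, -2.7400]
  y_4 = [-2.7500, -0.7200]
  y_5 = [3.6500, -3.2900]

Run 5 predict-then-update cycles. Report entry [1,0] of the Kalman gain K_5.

K[1,0] = 0.0354

step 1: x^-=[-3.2924, 1.0340]  P^-=[2.0351 0.1254; 0.1254 0.4838]  S=[2.4491 0.2130; 0.2130 0.6538]  K=[0.8491 -0.0848; 0.0292 0.7305]  nu=[6.3453, -0.2540]  x^+=[2.1168, 1.0334]  P^+=[0.2954 -0.0263; -0.0263 0.1238]
step 2: x^-=[2.6357, 1.0916]  P^-=[0.6522 0.0101; 0.0101 0.2268]  S=[1.0065 0.0437; 0.0437 0.3968]  K=[0.6522 -0.0464; 0.0327 0.5680]  nu=[-3.9649, -0.0316]  x^+=[0.0514, 0.9441]  P^+=[0.2260 -0.0170; -0.0170 0.0961]
step 3: x^-=[0.0548, 0.7525]  P^-=[0.5435 0.0082; 0.0082 0.2103]  S=[0.8962 0.0383; 0.0383 0.3803]  K=[0.6101 -0.0400; 0.0349 0.5495]  nu=[0.4572, -3.4925]  x^+=[0.4734, -1.1506]  P^+=[0.2112 -0.0153; -0.0153 0.0929]
step 4: x^-=[0.6033, -0.8474]  P^-=[0.5204 0.0075; 0.0075 0.2084]  S=[0.8727 0.0372; 0.0372 0.3784]  K=[0.5998 -0.0393; 0.0354 0.5473]  nu=[-3.1754, 0.1274]  x^+=[-1.3062, -0.8899]  P^+=[0.2076 -0.0151; -0.0151 0.0925]
step 5: x^-=[-1.6238, -0.8728]  P^-=[0.5148 0.0071; 0.0071 0.2082]  S=[0.8670 0.0369; 0.0369 0.3782]  K=[0.5972 -0.0393; 0.0354 0.5470]  nu=[5.4571, -2.4172]  x^+=[1.7302, -2.0019]  P^+=[0.2068 -0.0150; -0.0150 0.0925]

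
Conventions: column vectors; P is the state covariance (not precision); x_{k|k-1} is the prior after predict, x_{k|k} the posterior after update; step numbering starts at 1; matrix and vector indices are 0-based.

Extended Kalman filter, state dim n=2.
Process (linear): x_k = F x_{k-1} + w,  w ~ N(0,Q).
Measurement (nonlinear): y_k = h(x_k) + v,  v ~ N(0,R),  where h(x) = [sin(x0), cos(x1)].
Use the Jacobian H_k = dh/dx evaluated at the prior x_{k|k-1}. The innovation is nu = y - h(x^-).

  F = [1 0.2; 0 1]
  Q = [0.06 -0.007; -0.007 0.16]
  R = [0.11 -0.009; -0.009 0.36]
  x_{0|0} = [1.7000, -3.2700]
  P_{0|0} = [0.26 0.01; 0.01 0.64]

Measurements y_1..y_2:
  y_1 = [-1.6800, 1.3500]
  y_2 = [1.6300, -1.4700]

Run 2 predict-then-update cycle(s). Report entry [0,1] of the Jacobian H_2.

step 1: x^-=[1.0460, -3.2700]  P^-=[0.3496 0.1310; 0.1310 0.8000]  H_jac=[0.5010 0.0000; 0.0000 -0.1281]  S=[0.1978 -0.0174; -0.0174 0.3731]  K=[0.8854 -0.0037; 0.3090 -0.2601]  nu=[-2.5454, 2.3418]  x^+=[-1.2163, -4.6657]  P^+=[0.1945 0.0725; 0.0725 0.7531]
step 2: x^-=[-2.1494, -4.6657]  P^-=[0.3136 0.2161; 0.2161 0.9131]  H_jac=[-0.5469 0.0000; 0.0000 -0.9989]  S=[0.2038 0.1091; 0.1091 1.2711]  K=[-0.7868 -0.1023; -0.2054 -0.6999]  nu=[2.4672, -1.4234]  x^+=[-3.9448, -4.1762]  P^+=[0.1566 0.0298; 0.0298 0.2504]

H_jac[0,1] = 0.0000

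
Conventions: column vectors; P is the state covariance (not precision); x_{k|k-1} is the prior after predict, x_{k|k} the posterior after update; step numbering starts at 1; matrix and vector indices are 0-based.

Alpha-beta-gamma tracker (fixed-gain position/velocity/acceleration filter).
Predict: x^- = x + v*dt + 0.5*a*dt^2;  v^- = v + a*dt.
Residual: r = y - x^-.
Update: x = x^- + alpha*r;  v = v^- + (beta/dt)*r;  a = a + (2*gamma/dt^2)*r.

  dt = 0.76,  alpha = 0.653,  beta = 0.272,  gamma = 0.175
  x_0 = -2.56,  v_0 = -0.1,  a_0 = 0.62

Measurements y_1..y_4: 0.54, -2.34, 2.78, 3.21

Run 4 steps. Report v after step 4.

step 1: x_pred=-2.4569  r=2.9969  x^+=-0.4999  v^+=1.4438  a^+=2.4360
step 2: x_pred=1.3009  r=-3.6409  x^+=-1.0766  v^+=1.9921  a^+=0.2298
step 3: x_pred=0.5038  r=2.2762  x^+=1.9901  v^+=2.9814  a^+=1.6091
step 4: x_pred=4.7207  r=-1.5107  x^+=3.7342  v^+=3.6637  a^+=0.6937

v_post = 3.6637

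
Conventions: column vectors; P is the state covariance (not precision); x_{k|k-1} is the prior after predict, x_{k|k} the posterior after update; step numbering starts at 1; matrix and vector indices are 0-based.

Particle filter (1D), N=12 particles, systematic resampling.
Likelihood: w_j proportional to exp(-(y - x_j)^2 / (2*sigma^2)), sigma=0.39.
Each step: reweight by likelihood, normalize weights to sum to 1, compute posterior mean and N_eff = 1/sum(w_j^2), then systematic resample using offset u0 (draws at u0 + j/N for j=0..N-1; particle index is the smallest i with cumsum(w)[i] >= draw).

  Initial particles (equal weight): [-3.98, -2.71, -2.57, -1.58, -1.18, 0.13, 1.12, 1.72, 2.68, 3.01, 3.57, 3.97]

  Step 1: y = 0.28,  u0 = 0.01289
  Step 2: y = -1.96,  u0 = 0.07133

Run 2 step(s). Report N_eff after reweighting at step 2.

step 1: w=[0.0000, 0.0000, 0.0000, 0.0000, 0.0009, 0.9025, 0.0955, 0.0011, 0.0000, 0.0000, 0.0000, 0.0000]  mean=0.2251  Neff=1.2141  idx=[5, 5, 5, 5, 5, 5, 5, 5, 5, 5, 5, 6]
step 2: w=[0.0909, 0.0909, 0.0909, 0.0909, 0.0909, 0.0909, 0.0909, 0.0909, 0.0909, 0.0909, 0.0909, 0.0000]  mean=0.1300  Neff=11.0000  idx=[0, 1, 2, 3, 4, 5, 6, 7, 8, 9, 9, 10]

N_eff = 11.0000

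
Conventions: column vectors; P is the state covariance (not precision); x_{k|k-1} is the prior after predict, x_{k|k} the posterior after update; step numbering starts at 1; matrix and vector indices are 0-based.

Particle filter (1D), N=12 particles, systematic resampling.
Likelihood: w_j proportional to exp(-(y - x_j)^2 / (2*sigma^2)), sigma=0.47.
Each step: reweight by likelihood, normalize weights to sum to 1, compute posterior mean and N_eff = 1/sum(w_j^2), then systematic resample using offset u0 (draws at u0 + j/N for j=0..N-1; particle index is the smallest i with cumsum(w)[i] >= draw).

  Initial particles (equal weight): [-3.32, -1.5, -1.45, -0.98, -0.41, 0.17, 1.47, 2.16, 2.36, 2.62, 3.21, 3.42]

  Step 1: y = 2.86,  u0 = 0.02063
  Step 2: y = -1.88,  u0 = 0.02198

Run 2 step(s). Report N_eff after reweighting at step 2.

step 1: w=[0.0000, 0.0000, 0.0000, 0.0000, 0.0000, 0.0000, 0.0042, 0.1086, 0.1869, 0.2890, 0.2495, 0.1619]  mean=2.7934  Neff=4.5725  idx=[7, 7, 8, 8, 9, 9, 9, 10, 10, 10, 11, 11]
step 2: w=[0.4884, 0.4884, 0.0115, 0.0115, 0.0001, 0.0001, 0.0001, 0.0000, 0.0000, 0.0000, 0.0000, 0.0000]  mean=2.1647  Neff=2.0950  idx=[0, 0, 0, 0, 0, 0, 1, 1, 1, 1, 1, 1]

N_eff = 2.0950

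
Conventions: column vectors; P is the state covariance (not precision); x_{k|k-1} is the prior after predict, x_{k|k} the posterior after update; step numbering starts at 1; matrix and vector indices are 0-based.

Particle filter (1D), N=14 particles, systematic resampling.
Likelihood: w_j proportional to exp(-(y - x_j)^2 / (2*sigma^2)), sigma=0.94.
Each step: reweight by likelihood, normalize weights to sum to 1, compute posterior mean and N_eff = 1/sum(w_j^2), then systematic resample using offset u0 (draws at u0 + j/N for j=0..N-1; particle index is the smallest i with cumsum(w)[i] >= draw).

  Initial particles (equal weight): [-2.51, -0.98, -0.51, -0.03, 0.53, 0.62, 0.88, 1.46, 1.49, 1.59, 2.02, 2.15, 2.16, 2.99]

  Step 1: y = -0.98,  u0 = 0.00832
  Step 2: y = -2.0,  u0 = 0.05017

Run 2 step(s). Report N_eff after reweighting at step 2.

N_eff = 8.7045

step 1: w=[0.0759, 0.2854, 0.2519, 0.1713, 0.0785, 0.0670, 0.0403, 0.0098, 0.0090, 0.0068, 0.0018, 0.0011, 0.0011, 0.0000]  mean=-0.4381  Neff=5.1943  idx=[0, 1, 1, 1, 1, 2, 2, 2, 2, 3, 3, 4, 5, 6]
step 2: w=[0.1918, 0.1233, 0.1233, 0.1233, 0.1233, 0.0633, 0.0633, 0.0633, 0.0633, 0.0247, 0.0247, 0.0059, 0.0046, 0.0020]  mean=-1.0875  Neff=8.7045  idx=[0, 0, 1, 1, 2, 2, 3, 3, 4, 5, 6, 7, 8, 10]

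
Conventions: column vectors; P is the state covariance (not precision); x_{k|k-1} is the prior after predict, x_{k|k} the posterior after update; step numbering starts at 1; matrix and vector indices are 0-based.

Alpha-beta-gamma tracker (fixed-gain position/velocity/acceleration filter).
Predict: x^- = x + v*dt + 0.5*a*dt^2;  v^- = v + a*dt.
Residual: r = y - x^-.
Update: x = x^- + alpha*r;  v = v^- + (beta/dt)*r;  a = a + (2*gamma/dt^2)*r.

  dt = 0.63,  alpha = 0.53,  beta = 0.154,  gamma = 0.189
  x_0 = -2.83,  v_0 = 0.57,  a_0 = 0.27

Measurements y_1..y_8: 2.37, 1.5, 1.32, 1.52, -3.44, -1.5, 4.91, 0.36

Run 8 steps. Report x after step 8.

x_post = -5.2895

step 1: x_pred=-2.4173  r=4.7873  x^+=0.1200  v^+=1.9103  a^+=4.8294
step 2: x_pred=2.2819  r=-0.7819  x^+=1.8675  v^+=4.7617  a^+=4.0847
step 3: x_pred=5.6780  r=-4.3580  x^+=3.3682  v^+=6.2698  a^+=-0.0657
step 4: x_pred=7.3052  r=-5.7852  x^+=4.2390  v^+=4.8143  a^+=-5.5754
step 5: x_pred=6.1656  r=-9.6056  x^+=1.0746  v^+=-1.0463  a^+=-14.7236
step 6: x_pred=-2.5064  r=1.0064  x^+=-1.9730  v^+=-10.0761  a^+=-13.7651
step 7: x_pred=-11.0526  r=15.9626  x^+=-2.5924  v^+=-14.8461  a^+=1.4375
step 8: x_pred=-11.6602  r=12.0202  x^+=-5.2895  v^+=-11.0022  a^+=12.8853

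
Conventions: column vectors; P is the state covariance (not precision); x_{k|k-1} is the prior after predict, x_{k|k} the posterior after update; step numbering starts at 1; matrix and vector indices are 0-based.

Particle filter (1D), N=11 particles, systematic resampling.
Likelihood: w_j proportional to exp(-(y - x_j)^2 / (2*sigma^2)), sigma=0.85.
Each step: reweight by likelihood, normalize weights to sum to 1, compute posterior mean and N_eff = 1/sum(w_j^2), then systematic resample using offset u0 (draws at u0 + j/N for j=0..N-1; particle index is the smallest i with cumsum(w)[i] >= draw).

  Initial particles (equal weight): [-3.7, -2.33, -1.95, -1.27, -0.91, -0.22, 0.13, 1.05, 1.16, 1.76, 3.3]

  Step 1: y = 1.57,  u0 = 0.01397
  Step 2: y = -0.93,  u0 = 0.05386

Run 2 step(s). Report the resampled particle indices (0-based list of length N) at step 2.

step 1: w=[0.0000, 0.0000, 0.0001, 0.0012, 0.0044, 0.0342, 0.0747, 0.2603, 0.2794, 0.3061, 0.0396]  mean=1.2633  Neff=4.0343  idx=[5, 6, 7, 7, 8, 8, 8, 8, 9, 9, 9]
step 2: w=[0.4665, 0.3038, 0.0439, 0.0439, 0.0322, 0.0322, 0.0322, 0.0322, 0.0044, 0.0044, 0.0044]  mean=0.2016  Neff=3.1450  idx=[0, 0, 0, 0, 0, 1, 1, 1, 2, 4, 7]

resampled_idx = [0, 0, 0, 0, 0, 1, 1, 1, 2, 4, 7]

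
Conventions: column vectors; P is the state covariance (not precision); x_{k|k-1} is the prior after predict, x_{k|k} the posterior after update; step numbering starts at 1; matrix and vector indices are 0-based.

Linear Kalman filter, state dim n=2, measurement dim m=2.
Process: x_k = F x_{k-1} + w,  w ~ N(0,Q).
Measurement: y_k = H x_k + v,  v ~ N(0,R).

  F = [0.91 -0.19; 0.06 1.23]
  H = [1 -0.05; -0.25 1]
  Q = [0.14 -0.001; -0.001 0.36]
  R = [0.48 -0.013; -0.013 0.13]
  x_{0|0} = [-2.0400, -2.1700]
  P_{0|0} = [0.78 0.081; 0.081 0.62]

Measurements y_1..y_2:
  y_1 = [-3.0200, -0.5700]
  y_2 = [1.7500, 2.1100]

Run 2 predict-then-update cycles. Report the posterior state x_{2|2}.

step 1: x^-=[-1.4441, -2.7915]  P^-=[0.7803 -0.0136; -0.0136 1.3128]  S=[1.2649 -0.2874; -0.2874 1.4983]  K=[0.6125 -0.0218; 0.1432 0.9059]  nu=[-1.7155, 1.8605]  x^+=[-2.5352, -1.3518]  P^+=[0.2974 0.0636; 0.0636 0.1318]
step 2: x^-=[-2.0502, -1.8149]  P^-=[0.3691 0.0549; 0.0549 0.5699]  S=[0.8450 -0.0782; -0.0782 0.6955]  K=[0.4331 -0.0051; 0.1063 0.8116]  nu=[3.7095, 3.4123]  x^+=[-0.4611, 1.3490]  P^+=[0.2102 0.0463; 0.0463 0.1157]

x_post = [-0.4611, 1.3490]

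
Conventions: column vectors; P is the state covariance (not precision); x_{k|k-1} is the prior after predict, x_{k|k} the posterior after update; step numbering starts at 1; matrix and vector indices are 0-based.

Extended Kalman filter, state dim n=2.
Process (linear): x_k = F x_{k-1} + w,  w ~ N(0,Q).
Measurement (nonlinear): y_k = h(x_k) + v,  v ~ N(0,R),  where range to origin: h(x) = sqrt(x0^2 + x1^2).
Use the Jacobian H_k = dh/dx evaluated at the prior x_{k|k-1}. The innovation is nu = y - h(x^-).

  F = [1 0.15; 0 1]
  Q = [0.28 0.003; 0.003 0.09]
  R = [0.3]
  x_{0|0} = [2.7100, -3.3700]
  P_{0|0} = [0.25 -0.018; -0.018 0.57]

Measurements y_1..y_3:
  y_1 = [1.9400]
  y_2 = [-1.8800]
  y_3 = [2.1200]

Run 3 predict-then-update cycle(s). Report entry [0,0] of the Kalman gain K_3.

step 1: x^-=[2.2045, -3.3700]  P^-=[0.5374 0.0705; 0.0705 0.6600]  H_jac=[0.5474 -0.8369]  S=[0.8587]  K=[0.2739; -0.5983]  nu=[-2.0870]  x^+=[1.6328, -2.1214]  P^+=[0.4730 0.2112; 0.2112 0.3526]
step 2: x^-=[1.3146, -2.1214]  P^-=[0.8243 0.2671; 0.2671 0.4426]  H_jac=[0.5268 -0.8500]  S=[0.6093]  K=[0.3400; -0.3866]  nu=[-4.3757]  x^+=[-0.1729, -0.4299]  P^+=[0.7539 0.3472; 0.3472 0.3516]
step 3: x^-=[-0.2374, -0.4299]  P^-=[1.1459 0.4029; 0.4029 0.4416]  H_jac=[-0.4835 -0.8754]  S=[1.2473]  K=[-0.7270; -0.4661]  nu=[1.6289]  x^+=[-1.4216, -1.1891]  P^+=[0.4868 -0.0197; -0.0197 0.1706]

K[0,0] = -0.7270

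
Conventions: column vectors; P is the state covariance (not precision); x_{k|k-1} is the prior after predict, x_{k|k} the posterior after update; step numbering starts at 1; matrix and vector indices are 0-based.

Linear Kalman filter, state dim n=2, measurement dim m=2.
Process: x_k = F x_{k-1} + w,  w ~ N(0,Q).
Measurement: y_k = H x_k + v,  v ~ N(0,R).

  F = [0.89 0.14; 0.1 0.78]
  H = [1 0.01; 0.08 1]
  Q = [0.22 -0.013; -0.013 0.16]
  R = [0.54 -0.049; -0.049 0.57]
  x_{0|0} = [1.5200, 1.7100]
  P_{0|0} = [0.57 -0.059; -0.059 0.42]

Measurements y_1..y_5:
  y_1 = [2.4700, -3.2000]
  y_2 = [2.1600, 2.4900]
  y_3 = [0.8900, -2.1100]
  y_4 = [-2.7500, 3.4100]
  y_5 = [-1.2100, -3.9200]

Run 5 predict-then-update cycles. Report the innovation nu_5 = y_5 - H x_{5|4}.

step 1: x^-=[1.5922, 1.4858]  P^-=[0.6650 0.0418; 0.0418 0.4120]  S=[1.2059 0.0502; 0.0502 0.9930]  K=[0.5490 0.0679; 0.0207 0.4173]  nu=[0.8629, -4.8132]  x^+=[1.7389, -0.5047]  P^+=[0.2932 -0.0116; -0.0116 0.2378]
step 2: x^-=[1.4770, -0.2198]  P^-=[0.4540 0.0308; 0.0308 0.3058]  S=[0.9947 0.0212; 0.0212 0.8836]  K=[0.4554 0.0651; 0.0266 0.3482]  nu=[0.6852, 2.5916]  x^+=[1.9576, 0.7009]  P^+=[0.2428 -0.0047; -0.0047 0.1975]
step 3: x^-=[1.8404, 0.7424]  P^-=[0.4150 0.0269; 0.0269 0.2819]  S=[0.9556 0.0139; 0.0139 0.8588]  K=[0.4337 0.0629; 0.0263 0.3303]  nu=[-0.9578, -2.9997]  x^+=[1.2363, -0.2735]  P^+=[0.2311 -0.0039; -0.0039 0.1873]
step 4: x^-=[1.0620, -0.0897]  P^-=[0.4058 0.0253; 0.0253 0.2757]  S=[0.9463 0.0115; 0.0115 0.8523]  K=[0.4283 0.0620; 0.0257 0.3255]  nu=[-3.8111, 3.4147]  x^+=[-0.3588, 0.9238]  P^+=[0.2283 -0.0039; -0.0039 0.1846]
step 5: x^-=[-0.1900, 0.6847]  P^-=[0.4035 0.0247; 0.0247 0.2740]  S=[0.9440 0.0107; 0.0107 0.8505]  K=[0.4270 0.0616; 0.0254 0.3241]  nu=[-1.0269, -4.5895]  x^+=[-0.9111, -0.8289]  P^+=[0.2276 -0.0040; -0.0040 0.1838]

innov = [-1.0269, -4.5895]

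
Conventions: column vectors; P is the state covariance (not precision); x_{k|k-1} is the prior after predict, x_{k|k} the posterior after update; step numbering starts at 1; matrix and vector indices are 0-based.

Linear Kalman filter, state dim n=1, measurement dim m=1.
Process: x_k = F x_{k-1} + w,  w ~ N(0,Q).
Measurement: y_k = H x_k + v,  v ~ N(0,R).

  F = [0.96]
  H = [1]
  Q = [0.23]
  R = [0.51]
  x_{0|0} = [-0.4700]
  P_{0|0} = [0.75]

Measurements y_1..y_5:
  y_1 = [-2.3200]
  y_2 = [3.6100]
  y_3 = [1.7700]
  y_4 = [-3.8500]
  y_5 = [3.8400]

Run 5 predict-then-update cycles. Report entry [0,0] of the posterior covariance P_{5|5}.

step 1: x^-=[-0.4512]  P^-=[0.9212]  S=[1.4312]  K=[0.6437]  nu=[-1.8688]  x^+=[-1.6541]  P^+=[0.3283]
step 2: x^-=[-1.5879]  P^-=[0.5325]  S=[1.0425]  K=[0.5108]  nu=[5.1979]  x^+=[1.0672]  P^+=[0.2605]
step 3: x^-=[1.0245]  P^-=[0.4701]  S=[0.9801]  K=[0.4796]  nu=[0.7455]  x^+=[1.3821]  P^+=[0.2446]
step 4: x^-=[1.3268]  P^-=[0.4554]  S=[0.9654]  K=[0.4717]  nu=[-5.1768]  x^+=[-1.1153]  P^+=[0.2406]
step 5: x^-=[-1.0707]  P^-=[0.4517]  S=[0.9617]  K=[0.4697]  nu=[4.9107]  x^+=[1.2359]  P^+=[0.2395]

P_post[0,0] = 0.2395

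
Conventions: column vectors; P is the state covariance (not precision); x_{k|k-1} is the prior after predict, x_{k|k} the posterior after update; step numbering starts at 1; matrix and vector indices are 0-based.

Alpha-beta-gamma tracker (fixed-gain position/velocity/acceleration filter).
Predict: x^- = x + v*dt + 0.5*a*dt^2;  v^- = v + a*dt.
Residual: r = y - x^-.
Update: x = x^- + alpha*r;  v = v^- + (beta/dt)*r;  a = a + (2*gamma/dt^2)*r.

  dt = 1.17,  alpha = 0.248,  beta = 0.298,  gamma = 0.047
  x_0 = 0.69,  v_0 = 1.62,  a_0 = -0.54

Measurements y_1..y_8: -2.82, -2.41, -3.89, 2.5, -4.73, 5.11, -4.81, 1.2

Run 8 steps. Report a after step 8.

a_post = 0.7344

step 1: x_pred=2.2158  r=-5.0358  x^+=0.9669  v^+=-0.2944  a^+=-0.8858
step 2: x_pred=0.0162  r=-2.4262  x^+=-0.5855  v^+=-1.9488  a^+=-1.0524
step 3: x_pred=-3.5859  r=-0.3041  x^+=-3.6613  v^+=-3.2575  a^+=-1.0733
step 4: x_pred=-8.2072  r=10.7072  x^+=-5.5518  v^+=-1.7861  a^+=-0.3380
step 5: x_pred=-7.8730  r=3.1430  x^+=-7.0935  v^+=-1.3811  a^+=-0.1222
step 6: x_pred=-8.7931  r=13.9031  x^+=-5.3451  v^+=2.0170  a^+=0.8325
step 7: x_pred=-2.4154  r=-2.3946  x^+=-3.0093  v^+=2.3811  a^+=0.6681
step 8: x_pred=0.2339  r=0.9661  x^+=0.4735  v^+=3.4088  a^+=0.7344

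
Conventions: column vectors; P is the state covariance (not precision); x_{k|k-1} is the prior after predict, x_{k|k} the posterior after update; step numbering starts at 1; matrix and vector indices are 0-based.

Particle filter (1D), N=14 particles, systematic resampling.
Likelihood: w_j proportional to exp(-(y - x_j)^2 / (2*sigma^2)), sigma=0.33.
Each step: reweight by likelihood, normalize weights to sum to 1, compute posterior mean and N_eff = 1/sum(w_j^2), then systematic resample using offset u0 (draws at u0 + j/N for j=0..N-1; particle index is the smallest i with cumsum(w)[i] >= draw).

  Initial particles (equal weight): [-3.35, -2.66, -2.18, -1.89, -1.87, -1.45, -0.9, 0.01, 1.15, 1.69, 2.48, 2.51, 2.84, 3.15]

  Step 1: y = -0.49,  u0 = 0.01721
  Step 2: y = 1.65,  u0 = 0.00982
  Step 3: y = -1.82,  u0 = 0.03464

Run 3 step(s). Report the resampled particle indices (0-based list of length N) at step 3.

step 1: w=[0.0000, 0.0000, 0.0000, 0.0002, 0.0002, 0.0183, 0.5819, 0.3995, 0.0000, 0.0000, 0.0000, 0.0000, 0.0000, 0.0000]  mean=-0.5469  Neff=2.0061  idx=[5, 6, 6, 6, 6, 6, 6, 6, 6, 7, 7, 7, 7, 7]
step 2: w=[0.0000, 0.0000, 0.0000, 0.0000, 0.0000, 0.0000, 0.0000, 0.0000, 0.0000, 0.2000, 0.2000, 0.2000, 0.2000, 0.2000]  mean=0.0100  Neff=5.0000  idx=[9, 9, 9, 10, 10, 10, 11, 11, 11, 12, 12, 12, 13, 13]
step 3: w=[0.0714, 0.0714, 0.0714, 0.0714, 0.0714, 0.0714, 0.0714, 0.0714, 0.0714, 0.0714, 0.0714, 0.0714, 0.0714, 0.0714]  mean=0.0100  Neff=14.0000  idx=[0, 1, 2, 3, 4, 5, 6, 7, 8, 9, 10, 11, 12, 13]

resampled_idx = [0, 1, 2, 3, 4, 5, 6, 7, 8, 9, 10, 11, 12, 13]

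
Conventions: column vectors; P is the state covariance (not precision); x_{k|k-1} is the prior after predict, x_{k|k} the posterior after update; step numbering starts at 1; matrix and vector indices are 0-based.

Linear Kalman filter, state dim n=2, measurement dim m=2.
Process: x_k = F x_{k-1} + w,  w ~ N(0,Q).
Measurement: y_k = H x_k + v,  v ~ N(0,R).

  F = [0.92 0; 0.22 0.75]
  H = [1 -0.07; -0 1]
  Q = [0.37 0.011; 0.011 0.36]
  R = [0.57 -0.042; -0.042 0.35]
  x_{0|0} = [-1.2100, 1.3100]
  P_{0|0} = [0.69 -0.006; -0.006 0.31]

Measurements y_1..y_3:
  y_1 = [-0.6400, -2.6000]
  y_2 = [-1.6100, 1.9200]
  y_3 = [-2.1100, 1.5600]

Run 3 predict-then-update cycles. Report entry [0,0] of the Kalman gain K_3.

step 1: x^-=[-1.1132, 0.7163]  P^-=[0.9540 0.1465; 0.1465 0.5658]  S=[1.5063 0.0649; 0.0649 0.9158]  K=[0.6216 0.1159; 0.0445 0.6147]  nu=[0.5233, -3.3163]  x^+=[-1.1724, -1.2988]  P^+=[0.3504 0.0145; 0.0145 0.2133]
step 2: x^-=[-1.0786, -1.2320]  P^-=[0.6666 0.0919; 0.0919 0.5017]  S=[1.2262 0.0148; 0.0148 0.8517]  K=[0.5372 0.0986; 0.0392 0.5884]  nu=[-0.6177, 3.1520]  x^+=[-1.0996, 0.5983]  P^+=[0.3029 0.0119; 0.0119 0.2043]
step 3: x^-=[-1.0117, 0.2068]  P^-=[0.6264 0.0805; 0.0805 0.4935]  S=[1.1875 0.0040; 0.0040 0.8435]  K=[0.5224 0.0930; 0.0368 0.5849]  nu=[-1.0838, 1.3532]  x^+=[-1.4520, 0.9584]  P^+=[0.2946 0.0106; 0.0106 0.2032]

K[0,0] = 0.5224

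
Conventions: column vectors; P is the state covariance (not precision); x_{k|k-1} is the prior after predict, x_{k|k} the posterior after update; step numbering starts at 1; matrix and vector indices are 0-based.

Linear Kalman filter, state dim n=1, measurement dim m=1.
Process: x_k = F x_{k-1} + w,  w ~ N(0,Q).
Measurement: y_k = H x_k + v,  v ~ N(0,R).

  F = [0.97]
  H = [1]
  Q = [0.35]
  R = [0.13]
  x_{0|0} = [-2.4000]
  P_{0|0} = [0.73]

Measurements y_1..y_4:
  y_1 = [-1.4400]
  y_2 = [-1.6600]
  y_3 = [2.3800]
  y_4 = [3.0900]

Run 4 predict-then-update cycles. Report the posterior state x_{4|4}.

x_post = [2.7172]

step 1: x^-=[-2.3280]  P^-=[1.0369]  S=[1.1669]  K=[0.8886]  nu=[0.8880]  x^+=[-1.5389]  P^+=[0.1155]
step 2: x^-=[-1.4928]  P^-=[0.4587]  S=[0.5887]  K=[0.7792]  nu=[-0.1672]  x^+=[-1.6231]  P^+=[0.1013]
step 3: x^-=[-1.5744]  P^-=[0.4453]  S=[0.5753]  K=[0.7740]  nu=[3.9544]  x^+=[1.4864]  P^+=[0.1006]
step 4: x^-=[1.4418]  P^-=[0.4447]  S=[0.5747]  K=[0.7738]  nu=[1.6482]  x^+=[2.7172]  P^+=[0.1006]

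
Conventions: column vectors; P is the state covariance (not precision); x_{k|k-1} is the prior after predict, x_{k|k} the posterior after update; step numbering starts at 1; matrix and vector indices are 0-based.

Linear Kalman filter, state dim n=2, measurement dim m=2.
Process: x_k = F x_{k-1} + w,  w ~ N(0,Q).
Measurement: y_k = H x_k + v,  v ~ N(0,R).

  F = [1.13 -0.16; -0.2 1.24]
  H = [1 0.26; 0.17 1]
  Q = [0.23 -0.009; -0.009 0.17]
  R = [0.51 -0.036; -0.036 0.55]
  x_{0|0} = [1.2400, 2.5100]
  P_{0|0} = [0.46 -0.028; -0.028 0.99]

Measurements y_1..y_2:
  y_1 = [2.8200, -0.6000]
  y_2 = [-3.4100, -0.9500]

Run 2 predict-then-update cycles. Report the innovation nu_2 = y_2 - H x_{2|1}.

step 1: x^-=[0.9996, 2.8644]  P^-=[0.8528 -0.3495; -0.3495 1.7245]  S=[1.2977 0.1924; 0.1924 2.1803]  K=[0.6091 -0.1475; -0.0375 0.7670]  nu=[1.0757, -3.6343]  x^+=[2.1910, 0.0365]  P^+=[0.3586 -0.1640; -0.1640 0.4511]
step 2: x^-=[2.4700, -0.3930]  P^-=[0.7587 -0.4146; -0.4146 0.9593]  S=[1.1180 -0.0906; -0.0906 1.3903]  K=[0.5686 -0.1684; -0.0965 0.6330]  nu=[-5.7778, -0.9769]  x^+=[-0.6507, -0.4538]  P^+=[0.3405 -0.1710; -0.1710 0.3807]

innov = [-5.7778, -0.9769]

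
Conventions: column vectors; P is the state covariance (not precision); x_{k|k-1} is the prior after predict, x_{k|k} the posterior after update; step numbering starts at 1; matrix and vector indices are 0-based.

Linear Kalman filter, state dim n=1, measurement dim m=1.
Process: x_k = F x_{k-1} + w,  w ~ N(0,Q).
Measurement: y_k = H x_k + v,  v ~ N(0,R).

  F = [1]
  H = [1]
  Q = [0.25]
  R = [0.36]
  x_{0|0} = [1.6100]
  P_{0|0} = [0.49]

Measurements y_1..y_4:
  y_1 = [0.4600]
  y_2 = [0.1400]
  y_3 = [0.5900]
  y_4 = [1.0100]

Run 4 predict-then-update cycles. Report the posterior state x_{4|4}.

step 1: x^-=[1.6100]  P^-=[0.7400]  S=[1.1000]  K=[0.6727]  nu=[-1.1500]  x^+=[0.8364]  P^+=[0.2422]
step 2: x^-=[0.8364]  P^-=[0.4922]  S=[0.8522]  K=[0.5776]  nu=[-0.6964]  x^+=[0.4342]  P^+=[0.2079]
step 3: x^-=[0.4342]  P^-=[0.4579]  S=[0.8179]  K=[0.5599]  nu=[0.1558]  x^+=[0.5214]  P^+=[0.2015]
step 4: x^-=[0.5214]  P^-=[0.4515]  S=[0.8115]  K=[0.5564]  nu=[0.4886]  x^+=[0.7933]  P^+=[0.2003]

x_post = [0.7933]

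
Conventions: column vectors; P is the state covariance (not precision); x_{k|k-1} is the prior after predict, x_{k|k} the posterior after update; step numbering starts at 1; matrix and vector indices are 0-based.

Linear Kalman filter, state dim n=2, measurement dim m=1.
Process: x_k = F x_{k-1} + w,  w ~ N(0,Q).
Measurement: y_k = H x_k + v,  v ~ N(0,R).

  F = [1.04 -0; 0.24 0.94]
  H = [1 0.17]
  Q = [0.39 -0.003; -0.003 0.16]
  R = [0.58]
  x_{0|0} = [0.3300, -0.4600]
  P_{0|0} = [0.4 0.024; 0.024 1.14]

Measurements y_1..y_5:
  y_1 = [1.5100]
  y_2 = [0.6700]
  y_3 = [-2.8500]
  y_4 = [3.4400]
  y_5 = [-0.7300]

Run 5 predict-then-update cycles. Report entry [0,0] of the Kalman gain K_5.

step 1: x^-=[0.3432, -0.3532]  P^-=[0.8226 0.1203; 0.1203 1.2012]  S=[1.4783]  K=[0.5703; 0.2195]  nu=[1.2268]  x^+=[1.0429, -0.0839]  P^+=[0.3418 -0.0648; -0.0648 1.1299]
step 2: x^-=[1.0846, 0.1714]  P^-=[0.7597 0.0190; 0.0190 1.1489]  S=[1.3794]  K=[0.5531; 0.1554]  nu=[-0.4438]  x^+=[0.8392, 0.1025]  P^+=[0.3377 -0.0995; -0.0995 1.1156]
step 3: x^-=[0.8727, 0.2977]  P^-=[0.7553 -0.0160; -0.0160 1.1203]  S=[1.3622]  K=[0.5525; 0.1281]  nu=[-3.7734]  x^+=[-1.2119, -0.1854]  P^+=[0.3395 -0.1124; -0.1124 1.0979]
step 4: x^-=[-1.2603, -0.4652]  P^-=[0.7572 -0.0281; -0.0281 1.0990]  S=[1.3594]  K=[0.5535; 0.1167]  nu=[4.7794]  x^+=[1.3851, 0.0928]  P^+=[0.3407 -0.1160; -0.1160 1.0805]
step 5: x^-=[1.4405, 0.4197]  P^-=[0.7586 -0.0313; -0.0313 1.0820]  S=[1.3592]  K=[0.5542; 0.1123]  nu=[-2.2418]  x^+=[0.1981, 0.1679]  P^+=[0.3411 -0.1159; -0.1159 1.0649]

K[0,0] = 0.5542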